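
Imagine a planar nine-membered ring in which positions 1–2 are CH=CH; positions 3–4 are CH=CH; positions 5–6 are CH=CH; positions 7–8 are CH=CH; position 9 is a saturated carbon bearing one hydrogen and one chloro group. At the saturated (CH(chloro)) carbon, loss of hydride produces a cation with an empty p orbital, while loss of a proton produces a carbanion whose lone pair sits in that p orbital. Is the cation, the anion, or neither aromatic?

In either ion the ring is fully conjugated: every atom, including the new sp² carbon, supplies a p orbital.
Cation: 4 × 2 + 0 = 8 π electrons → 4(2), antiaromatic.
Anion: 4 × 2 + 2 = 10 π electrons → 4(2)+2, aromatic.

The anion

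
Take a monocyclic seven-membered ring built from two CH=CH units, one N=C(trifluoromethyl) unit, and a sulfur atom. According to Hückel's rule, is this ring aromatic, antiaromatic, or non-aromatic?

Antiaromatic

All ring atoms are sp² and supply a p orbital to the ring (each doubly-bonded ring atom is sp² with one p-orbital electron; each =N– nitrogen is pyridine-type (lone pair in the sp² plane, one electron in the p orbital); the sulfur donates one lone pair from its p orbital); the conjugation is uninterrupted.
Tallying contributions gives 3 × 2 = 6 from the double-bond units + 2 from the S atom = 8.
8 = 4(2); a planar, fully conjugated 4n system is antiaromatic.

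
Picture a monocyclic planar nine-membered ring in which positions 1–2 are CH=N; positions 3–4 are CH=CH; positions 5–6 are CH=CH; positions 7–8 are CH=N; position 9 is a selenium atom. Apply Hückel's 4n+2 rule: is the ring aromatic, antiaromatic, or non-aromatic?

Every ring atom contributes a p orbital perpendicular to the ring (each doubly-bonded ring atom is sp² with one p-orbital electron; each sp² =N– keeps its lone pair in-plane and puts one electron into the π system; the selenium donates one lone pair from its p orbital), so the π system is cyclic and fully conjugated.
Adding the contributions, 4 × 2 = 8 from the double-bond units + 2 from the Se atom = 10.
10 = 4(2) + 2, which satisfies Hückel's 4n+2 rule.

Aromatic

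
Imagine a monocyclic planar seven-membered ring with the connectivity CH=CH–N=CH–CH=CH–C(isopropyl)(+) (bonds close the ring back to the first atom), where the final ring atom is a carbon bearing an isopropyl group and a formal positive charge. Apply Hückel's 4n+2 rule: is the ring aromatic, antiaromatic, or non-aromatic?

Aromatic

All ring atoms are sp² and supply a p orbital to the ring (each doubly-bonded ring atom is sp² with one p-orbital electron; each sp² =N– keeps its lone pair in-plane and puts one electron into the π system; the carbocation has an empty p orbital); the conjugation is uninterrupted.
Adding the contributions, 3 × 2 = 6 from the double-bond units + 0 from the C(isopropyl)(+) atom = 6.
6 = 4(1) + 2, which satisfies Hückel's 4n+2 rule.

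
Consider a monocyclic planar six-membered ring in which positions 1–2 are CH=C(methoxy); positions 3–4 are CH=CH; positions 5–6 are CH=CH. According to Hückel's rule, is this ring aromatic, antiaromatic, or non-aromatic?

Every ring atom contributes a p orbital perpendicular to the ring (each doubly-bonded ring atom is sp² with one p-orbital electron), so the π system is cyclic and fully conjugated.
π-electron count: 3 × 2 = 6 from the 3 double-bond units.
That gives a 4n+2 count (6, n = 1).

Aromatic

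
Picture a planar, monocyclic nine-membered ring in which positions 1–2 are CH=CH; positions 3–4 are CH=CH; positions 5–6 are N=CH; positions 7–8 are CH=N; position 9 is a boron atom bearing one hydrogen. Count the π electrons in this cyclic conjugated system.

Check conjugation: the double-bond atoms are sp², each contributing one p electron; the doubly-bonded nitrogens are pyridine-type — their lone pairs lie in the ring plane, leaving one electron in the p orbital; the boron has an empty p orbital — every position has a p orbital, so the cyclic π system is continuous.
π-electron count: 4 × 2 = 8 from the double-bond units + 0 from the BH atom = 8.

8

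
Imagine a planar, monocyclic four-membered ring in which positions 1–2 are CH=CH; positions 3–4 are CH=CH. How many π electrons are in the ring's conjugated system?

4

Check conjugation: the double-bond atoms are sp², each contributing one p electron — every position has a p orbital, so the cyclic π system is continuous.
Adding the contributions, 2 × 2 = 4 from the 2 double-bond units.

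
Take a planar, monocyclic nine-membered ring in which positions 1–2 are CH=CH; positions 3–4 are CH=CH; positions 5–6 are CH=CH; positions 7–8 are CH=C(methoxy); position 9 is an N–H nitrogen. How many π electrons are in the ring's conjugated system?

Check conjugation: every atom in a ring double bond is sp² and brings one electron to the p orbital; the pyrrole-type nitrogen donates its lone pair from the p orbital — every position has a p orbital, so the cyclic π system is continuous.
Adding the contributions, 4 × 2 = 8 from the double-bond units + 2 from the NH atom = 10.

10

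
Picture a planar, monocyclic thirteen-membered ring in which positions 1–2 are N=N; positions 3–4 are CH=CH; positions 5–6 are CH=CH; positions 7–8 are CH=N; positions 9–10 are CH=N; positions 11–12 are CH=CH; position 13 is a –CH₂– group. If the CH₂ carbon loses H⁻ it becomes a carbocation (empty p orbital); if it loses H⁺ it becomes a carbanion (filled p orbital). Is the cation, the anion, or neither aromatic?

Both ions have a continuous loop of p orbitals — each ring atom is sp².
Cation: 6 × 2 + 0 = 12 π electrons → 4(3), antiaromatic.
Anion: 6 × 2 + 2 = 14 π electrons → 4(3)+2, aromatic.

The anion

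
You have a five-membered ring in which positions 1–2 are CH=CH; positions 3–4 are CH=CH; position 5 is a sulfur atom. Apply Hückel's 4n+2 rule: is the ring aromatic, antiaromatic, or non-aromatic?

Every ring atom contributes a p orbital perpendicular to the ring (each doubly-bonded ring atom is sp² with one p-orbital electron; the sulfur donates one lone pair from its p orbital), so the π system is cyclic and fully conjugated.
Adding the contributions, 2 × 2 = 4 from the double-bond units + 2 from the S atom = 6.
With 6 π electrons (n = 1), the Hückel 4n+2 condition holds.
(The species described is thiophene.)

Aromatic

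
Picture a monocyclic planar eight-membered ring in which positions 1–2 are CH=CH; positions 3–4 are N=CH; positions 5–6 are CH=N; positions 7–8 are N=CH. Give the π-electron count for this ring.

All ring atoms are sp² and supply a p orbital to the ring (every atom in a ring double bond is sp² and brings one electron to the p orbital; each sp² =N– keeps its lone pair in-plane and puts one electron into the π system); the conjugation is uninterrupted.
Tallying contributions gives 4 × 2 = 8 from the 4 double-bond units.

8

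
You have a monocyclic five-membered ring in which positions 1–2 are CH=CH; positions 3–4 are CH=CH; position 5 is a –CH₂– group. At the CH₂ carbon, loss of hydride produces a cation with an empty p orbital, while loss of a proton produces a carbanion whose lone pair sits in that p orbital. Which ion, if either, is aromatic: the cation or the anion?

In either ion the ring is fully conjugated: every atom, including the new sp² carbon, supplies a p orbital.
Cation: 2 × 2 + 0 = 4 π electrons → 4(1), antiaromatic.
Anion: 2 × 2 + 2 = 6 π electrons → 4(1)+2, aromatic.

The anion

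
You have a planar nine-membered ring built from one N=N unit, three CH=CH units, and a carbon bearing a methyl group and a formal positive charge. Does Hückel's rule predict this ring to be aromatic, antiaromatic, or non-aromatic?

Antiaromatic

All ring atoms are sp² and supply a p orbital to the ring (every atom in a ring double bond is sp² and brings one electron to the p orbital; the doubly-bonded nitrogens are pyridine-type — their lone pairs lie in the ring plane, leaving one electron in the p orbital; the carbocation has an empty p orbital); the conjugation is uninterrupted.
Counting π electrons: 4 × 2 = 8 from the double-bond units + 0 from the C(methyl)(+) atom = 8.
With 8 = 4·2 π electrons, Hückel's rule classifies the planar ring as antiaromatic.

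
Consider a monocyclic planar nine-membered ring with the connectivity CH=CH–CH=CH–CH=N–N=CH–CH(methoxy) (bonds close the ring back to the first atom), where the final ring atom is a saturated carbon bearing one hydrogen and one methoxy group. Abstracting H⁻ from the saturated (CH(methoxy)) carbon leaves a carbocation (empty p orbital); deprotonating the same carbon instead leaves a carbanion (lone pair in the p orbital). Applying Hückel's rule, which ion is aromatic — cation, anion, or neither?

In both ions every ring atom is sp² and contributes a p orbital, so both rings are fully conjugated.
Cation: 4 × 2 + 0 = 8 π electrons → 4(2), antiaromatic.
Anion: 4 × 2 + 2 = 10 π electrons → 4(2)+2, aromatic.

The anion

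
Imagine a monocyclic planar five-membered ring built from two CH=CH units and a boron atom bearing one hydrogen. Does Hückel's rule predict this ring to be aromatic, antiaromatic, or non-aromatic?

All ring atoms are sp² and supply a p orbital to the ring (every atom in a ring double bond is sp² and brings one electron to the p orbital; the boron has an empty p orbital); the conjugation is uninterrupted.
Counting π electrons: 2 × 2 = 4 from the double-bond units + 0 from the BH atom = 4.
A 4n π count (4, n = 1) in a planar conjugated ring means antiaromatic.
This is borole.

Antiaromatic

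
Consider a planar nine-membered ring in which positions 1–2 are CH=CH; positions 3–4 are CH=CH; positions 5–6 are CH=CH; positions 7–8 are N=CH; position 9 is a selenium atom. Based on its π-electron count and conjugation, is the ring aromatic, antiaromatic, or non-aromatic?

Aromatic

Check conjugation: the double-bond atoms are sp², each contributing one p electron; each =N– nitrogen is pyridine-type (lone pair in the sp² plane, one electron in the p orbital); the selenium donates one lone pair from its p orbital — every position has a p orbital, so the cyclic π system is continuous.
Adding the contributions, 4 × 2 = 8 from the double-bond units + 2 from the Se atom = 10.
That gives a 4n+2 count (10, n = 2).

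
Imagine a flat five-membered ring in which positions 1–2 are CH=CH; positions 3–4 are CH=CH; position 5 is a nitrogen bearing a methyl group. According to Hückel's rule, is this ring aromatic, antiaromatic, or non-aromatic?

Aromatic

Every ring atom contributes a p orbital perpendicular to the ring (every atom in a ring double bond is sp² and brings one electron to the p orbital; the pyrrole-type nitrogen donates its lone pair from the p orbital), so the π system is cyclic and fully conjugated.
Counting π electrons: 2 × 2 = 4 from the double-bond units + 2 from the N(methyl) atom = 6.
Since 6 = 4·1 + 2, the ring meets the 4n+2 criterion.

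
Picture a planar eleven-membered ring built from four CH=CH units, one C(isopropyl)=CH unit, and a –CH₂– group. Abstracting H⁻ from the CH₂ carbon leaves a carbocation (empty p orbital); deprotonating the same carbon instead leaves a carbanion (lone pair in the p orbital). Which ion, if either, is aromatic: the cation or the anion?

In both ions every ring atom is sp² and contributes a p orbital, so both rings are fully conjugated.
Cation: 5 × 2 + 0 = 10 π electrons → 4(2)+2, aromatic.
Anion: 5 × 2 + 2 = 12 π electrons → 4(3), antiaromatic.

The cation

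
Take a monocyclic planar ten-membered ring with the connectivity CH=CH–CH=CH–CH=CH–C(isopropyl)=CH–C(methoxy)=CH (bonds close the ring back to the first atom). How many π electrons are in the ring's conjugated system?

Check conjugation: the double-bond atoms are sp², each contributing one p electron — every position has a p orbital, so the cyclic π system is continuous.
π-electron count: 5 × 2 = 10 from the 5 double-bond units.

10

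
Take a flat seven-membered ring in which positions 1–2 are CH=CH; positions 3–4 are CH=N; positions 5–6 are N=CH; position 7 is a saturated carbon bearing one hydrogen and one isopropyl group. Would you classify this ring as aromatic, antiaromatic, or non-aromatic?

The CH(isopropyl) position has four σ bonds — that saturated carbon is sp³ and has no p orbital in the ring π system — so the cyclic conjugation is interrupted.
A ring that is not fully conjugated cannot be aromatic or antiaromatic regardless of its π-electron count.

Non-aromatic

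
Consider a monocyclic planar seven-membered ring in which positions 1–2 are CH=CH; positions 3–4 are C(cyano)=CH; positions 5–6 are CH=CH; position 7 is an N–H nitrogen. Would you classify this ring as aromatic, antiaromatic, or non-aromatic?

Antiaromatic

Every ring atom contributes a p orbital perpendicular to the ring (every atom in a ring double bond is sp² and brings one electron to the p orbital; the pyrrole-type nitrogen donates its lone pair from the p orbital), so the π system is cyclic and fully conjugated.
Tallying contributions gives 3 × 2 = 6 from the double-bond units + 2 from the NH atom = 8.
A 4n π count (8, n = 2) in a planar conjugated ring means antiaromatic.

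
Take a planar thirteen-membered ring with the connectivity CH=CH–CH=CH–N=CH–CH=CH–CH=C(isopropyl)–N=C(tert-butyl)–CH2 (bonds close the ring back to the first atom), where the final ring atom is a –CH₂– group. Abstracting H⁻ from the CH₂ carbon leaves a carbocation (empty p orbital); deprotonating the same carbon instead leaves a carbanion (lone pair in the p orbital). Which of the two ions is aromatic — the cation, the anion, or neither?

In either ion the ring is fully conjugated: every atom, including the new sp² carbon, supplies a p orbital.
Cation: 6 × 2 + 0 = 12 π electrons → 4(3), antiaromatic.
Anion: 6 × 2 + 2 = 14 π electrons → 4(3)+2, aromatic.

The anion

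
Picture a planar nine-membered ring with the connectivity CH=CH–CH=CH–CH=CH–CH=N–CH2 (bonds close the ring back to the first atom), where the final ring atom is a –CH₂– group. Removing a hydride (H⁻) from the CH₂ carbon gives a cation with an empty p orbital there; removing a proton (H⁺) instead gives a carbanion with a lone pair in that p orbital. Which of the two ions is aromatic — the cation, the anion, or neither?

Once that carbon is sp², every ring atom has a p orbital and both ions are fully conjugated.
Cation: 4 × 2 + 0 = 8 π electrons → 4(2), antiaromatic.
Anion: 4 × 2 + 2 = 10 π electrons → 4(2)+2, aromatic.

The anion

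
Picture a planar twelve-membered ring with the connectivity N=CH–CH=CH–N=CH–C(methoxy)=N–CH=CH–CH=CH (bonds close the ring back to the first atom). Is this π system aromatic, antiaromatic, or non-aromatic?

Antiaromatic

The p orbitals form a continuous loop: every atom in a ring double bond is sp² and brings one electron to the p orbital; each sp² =N– keeps its lone pair in-plane and puts one electron into the π system. The ring is fully conjugated.
Counting π electrons: 6 × 2 = 12 from the 6 double-bond units.
12 is a 4n count (n = 3), so the planar conjugated ring is antiaromatic.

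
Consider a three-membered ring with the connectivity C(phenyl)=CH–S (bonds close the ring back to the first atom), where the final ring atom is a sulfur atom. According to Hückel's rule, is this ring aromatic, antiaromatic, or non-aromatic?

Antiaromatic

Check conjugation: every atom in a ring double bond is sp² and brings one electron to the p orbital; the sulfur donates one lone pair from its p orbital — every position has a p orbital, so the cyclic π system is continuous.
Counting π electrons: 1 × 2 = 2 from the double-bond unit + 2 from the S atom = 4.
A 4n π count (4, n = 1) in a planar conjugated ring means antiaromatic.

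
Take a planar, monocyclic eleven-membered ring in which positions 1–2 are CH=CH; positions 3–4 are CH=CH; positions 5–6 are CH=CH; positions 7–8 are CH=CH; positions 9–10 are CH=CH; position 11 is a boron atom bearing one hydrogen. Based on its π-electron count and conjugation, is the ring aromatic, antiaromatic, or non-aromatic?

Every ring atom contributes a p orbital perpendicular to the ring (every atom in a ring double bond is sp² and brings one electron to the p orbital; the boron has an empty p orbital), so the π system is cyclic and fully conjugated.
Adding the contributions, 5 × 2 = 10 from the double-bond units + 0 from the BH atom = 10.
That gives a 4n+2 count (10, n = 2).

Aromatic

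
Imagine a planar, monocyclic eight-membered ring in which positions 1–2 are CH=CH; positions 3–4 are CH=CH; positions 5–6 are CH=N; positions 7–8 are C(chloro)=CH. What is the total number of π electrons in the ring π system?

Check conjugation: every atom in a ring double bond is sp² and brings one electron to the p orbital; each sp² =N– keeps its lone pair in-plane and puts one electron into the π system — every position has a p orbital, so the cyclic π system is continuous.
Tallying contributions gives 4 × 2 = 8 from the 4 double-bond units.

8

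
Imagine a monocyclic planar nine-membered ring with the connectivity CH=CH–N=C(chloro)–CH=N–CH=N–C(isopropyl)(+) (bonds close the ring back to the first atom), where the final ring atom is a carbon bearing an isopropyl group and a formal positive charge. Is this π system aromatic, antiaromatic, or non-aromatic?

The p orbitals form a continuous loop: every atom in a ring double bond is sp² and brings one electron to the p orbital; each =N– nitrogen is pyridine-type (lone pair in the sp² plane, one electron in the p orbital); the carbocation has an empty p orbital. The ring is fully conjugated.
Tallying contributions gives 4 × 2 = 8 from the double-bond units + 0 from the C(isopropyl)(+) atom = 8.
8 is a 4n count (n = 2), so the planar conjugated ring is antiaromatic.

Antiaromatic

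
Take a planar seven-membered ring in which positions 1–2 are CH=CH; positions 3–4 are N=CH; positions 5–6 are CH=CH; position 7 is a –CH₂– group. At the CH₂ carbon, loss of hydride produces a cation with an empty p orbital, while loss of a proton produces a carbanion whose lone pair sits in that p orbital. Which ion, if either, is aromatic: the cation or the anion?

The cation

In both ions every ring atom is sp² and contributes a p orbital, so both rings are fully conjugated.
Cation: 3 × 2 + 0 = 6 π electrons → 4(1)+2, aromatic.
Anion: 3 × 2 + 2 = 8 π electrons → 4(2), antiaromatic.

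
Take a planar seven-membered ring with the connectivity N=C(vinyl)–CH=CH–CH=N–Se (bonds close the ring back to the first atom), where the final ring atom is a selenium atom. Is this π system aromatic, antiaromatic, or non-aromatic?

Antiaromatic

All ring atoms are sp² and supply a p orbital to the ring (every atom in a ring double bond is sp² and brings one electron to the p orbital; each =N– nitrogen is pyridine-type (lone pair in the sp² plane, one electron in the p orbital); the selenium donates one lone pair from its p orbital); the conjugation is uninterrupted.
π-electron count: 3 × 2 = 6 from the double-bond units + 2 from the Se atom = 8.
8 = 4(2); a planar, fully conjugated 4n system is antiaromatic.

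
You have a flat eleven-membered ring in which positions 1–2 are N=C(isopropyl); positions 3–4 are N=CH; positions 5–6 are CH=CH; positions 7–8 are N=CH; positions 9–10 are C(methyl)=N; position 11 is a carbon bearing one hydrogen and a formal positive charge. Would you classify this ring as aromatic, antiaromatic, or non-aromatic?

Check conjugation: every atom in a ring double bond is sp² and brings one electron to the p orbital; each sp² =N– keeps its lone pair in-plane and puts one electron into the π system; the carbocation has an empty p orbital — every position has a p orbital, so the cyclic π system is continuous.
Counting π electrons: 5 × 2 = 10 from the double-bond units + 0 from the CH(+) atom = 10.
Since 10 = 4·2 + 2, the ring meets the 4n+2 criterion.

Aromatic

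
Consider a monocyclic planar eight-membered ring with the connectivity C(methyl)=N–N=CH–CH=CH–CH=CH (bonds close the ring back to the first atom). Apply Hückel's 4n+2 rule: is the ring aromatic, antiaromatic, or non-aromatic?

Antiaromatic

Check conjugation: every atom in a ring double bond is sp² and brings one electron to the p orbital; each =N– nitrogen is pyridine-type (lone pair in the sp² plane, one electron in the p orbital) — every position has a p orbital, so the cyclic π system is continuous.
Adding the contributions, 4 × 2 = 8 from the 4 double-bond units.
With 8 = 4·2 π electrons, Hückel's rule classifies the planar ring as antiaromatic.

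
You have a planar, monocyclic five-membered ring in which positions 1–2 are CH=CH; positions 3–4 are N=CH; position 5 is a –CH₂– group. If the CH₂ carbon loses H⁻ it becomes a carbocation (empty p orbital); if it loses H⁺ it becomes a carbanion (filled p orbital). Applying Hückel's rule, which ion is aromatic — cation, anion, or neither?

The anion

Both ions have a continuous loop of p orbitals — each ring atom is sp².
Cation: 2 × 2 + 0 = 4 π electrons → 4(1), antiaromatic.
Anion: 2 × 2 + 2 = 6 π electrons → 4(1)+2, aromatic.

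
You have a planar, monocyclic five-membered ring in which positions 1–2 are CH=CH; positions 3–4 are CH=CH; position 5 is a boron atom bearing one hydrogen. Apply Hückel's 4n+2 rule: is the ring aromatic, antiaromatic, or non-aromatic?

Check conjugation: every atom in a ring double bond is sp² and brings one electron to the p orbital; the boron has an empty p orbital — every position has a p orbital, so the cyclic π system is continuous.
Tallying contributions gives 2 × 2 = 4 from the double-bond units + 0 from the BH atom = 4.
A 4n π count (4, n = 1) in a planar conjugated ring means antiaromatic.
(This ring is borole.)

Antiaromatic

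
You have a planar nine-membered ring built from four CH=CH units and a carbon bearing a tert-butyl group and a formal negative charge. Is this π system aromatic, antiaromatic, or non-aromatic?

Check conjugation: each doubly-bonded ring atom is sp² with one p-orbital electron; the carbanion's lone pair occupies the p orbital — every position has a p orbital, so the cyclic π system is continuous.
Counting π electrons: 4 × 2 = 8 from the double-bond units + 2 from the C(tert-butyl)(-) atom = 10.
10 = 4(2) + 2, which satisfies Hückel's 4n+2 rule.

Aromatic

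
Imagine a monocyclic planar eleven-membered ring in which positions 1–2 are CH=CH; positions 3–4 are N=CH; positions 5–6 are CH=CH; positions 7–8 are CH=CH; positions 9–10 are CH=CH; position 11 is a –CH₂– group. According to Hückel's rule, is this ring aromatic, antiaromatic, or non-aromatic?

Non-aromatic

At the CH2 position, the tetrahedral CH₂ carbon is sp³ and has no p orbital in the ring π system; the ring's p-orbital overlap is broken there.
A ring that is not fully conjugated cannot be aromatic or antiaromatic regardless of its π-electron count.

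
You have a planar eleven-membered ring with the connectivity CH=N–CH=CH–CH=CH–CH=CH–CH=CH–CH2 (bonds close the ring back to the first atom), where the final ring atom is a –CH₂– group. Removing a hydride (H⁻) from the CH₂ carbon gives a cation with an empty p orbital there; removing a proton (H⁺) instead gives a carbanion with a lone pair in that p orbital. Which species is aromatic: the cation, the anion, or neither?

The cation

In both ions every ring atom is sp² and contributes a p orbital, so both rings are fully conjugated.
Cation: 5 × 2 + 0 = 10 π electrons → 4(2)+2, aromatic.
Anion: 5 × 2 + 2 = 12 π electrons → 4(3), antiaromatic.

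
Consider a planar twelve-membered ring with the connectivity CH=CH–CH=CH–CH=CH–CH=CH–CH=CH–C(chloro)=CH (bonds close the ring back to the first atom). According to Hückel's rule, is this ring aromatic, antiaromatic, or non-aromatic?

Check conjugation: each doubly-bonded ring atom is sp² with one p-orbital electron — every position has a p orbital, so the cyclic π system is continuous.
Adding the contributions, 6 × 2 = 12 from the 6 double-bond units.
12 = 4(3); a planar, fully conjugated 4n system is antiaromatic.

Antiaromatic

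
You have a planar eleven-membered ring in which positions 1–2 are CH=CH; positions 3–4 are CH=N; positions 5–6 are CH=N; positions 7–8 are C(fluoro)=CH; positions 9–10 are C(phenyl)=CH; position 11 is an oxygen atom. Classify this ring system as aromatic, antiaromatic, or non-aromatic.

Antiaromatic

All ring atoms are sp² and supply a p orbital to the ring (the double-bond atoms are sp², each contributing one p electron; each sp² =N– keeps its lone pair in-plane and puts one electron into the π system; the oxygen donates one lone pair from its p orbital); the conjugation is uninterrupted.
Counting π electrons: 5 × 2 = 10 from the double-bond units + 2 from the O atom = 12.
With 12 = 4·3 π electrons, Hückel's rule classifies the planar ring as antiaromatic.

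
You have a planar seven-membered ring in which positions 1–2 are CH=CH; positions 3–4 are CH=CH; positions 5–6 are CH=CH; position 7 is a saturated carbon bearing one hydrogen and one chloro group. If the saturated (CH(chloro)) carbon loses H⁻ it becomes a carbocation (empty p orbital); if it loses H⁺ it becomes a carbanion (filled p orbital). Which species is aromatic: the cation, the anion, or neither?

In either ion the ring is fully conjugated: every atom, including the new sp² carbon, supplies a p orbital.
Cation: 3 × 2 + 0 = 6 π electrons → 4(1)+2, aromatic.
Anion: 3 × 2 + 2 = 8 π electrons → 4(2), antiaromatic.

The cation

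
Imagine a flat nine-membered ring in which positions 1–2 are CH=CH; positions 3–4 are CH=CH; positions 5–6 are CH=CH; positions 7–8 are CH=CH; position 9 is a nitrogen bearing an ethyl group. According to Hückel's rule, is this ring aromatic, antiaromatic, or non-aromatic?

Check conjugation: the double-bond atoms are sp², each contributing one p electron; the pyrrole-type nitrogen donates its lone pair from the p orbital — every position has a p orbital, so the cyclic π system is continuous.
π-electron count: 4 × 2 = 8 from the double-bond units + 2 from the N(ethyl) atom = 10.
That gives a 4n+2 count (10, n = 2).

Aromatic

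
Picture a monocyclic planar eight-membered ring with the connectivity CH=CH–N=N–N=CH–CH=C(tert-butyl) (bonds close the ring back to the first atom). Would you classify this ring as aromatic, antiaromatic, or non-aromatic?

Antiaromatic

Check conjugation: each doubly-bonded ring atom is sp² with one p-orbital electron; each =N– nitrogen is pyridine-type (lone pair in the sp² plane, one electron in the p orbital) — every position has a p orbital, so the cyclic π system is continuous.
Counting π electrons: 4 × 2 = 8 from the 4 double-bond units.
8 = 4(2); a planar, fully conjugated 4n system is antiaromatic.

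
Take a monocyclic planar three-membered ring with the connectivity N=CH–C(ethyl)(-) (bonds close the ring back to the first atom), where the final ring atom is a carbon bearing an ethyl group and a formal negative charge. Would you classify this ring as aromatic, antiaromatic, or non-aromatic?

The p orbitals form a continuous loop: every atom in a ring double bond is sp² and brings one electron to the p orbital; the doubly-bonded nitrogens are pyridine-type — their lone pairs lie in the ring plane, leaving one electron in the p orbital; the carbanion's lone pair occupies the p orbital. The ring is fully conjugated.
Counting π electrons: 1 × 2 = 2 from the double-bond unit + 2 from the C(ethyl)(-) atom = 4.
A 4n π count (4, n = 1) in a planar conjugated ring means antiaromatic.

Antiaromatic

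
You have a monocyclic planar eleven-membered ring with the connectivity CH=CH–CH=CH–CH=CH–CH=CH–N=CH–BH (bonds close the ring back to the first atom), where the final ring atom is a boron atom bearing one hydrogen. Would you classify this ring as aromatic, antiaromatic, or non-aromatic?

Aromatic

Every ring atom contributes a p orbital perpendicular to the ring (each doubly-bonded ring atom is sp² with one p-orbital electron; each sp² =N– keeps its lone pair in-plane and puts one electron into the π system; the boron has an empty p orbital), so the π system is cyclic and fully conjugated.
π-electron count: 5 × 2 = 10 from the double-bond units + 0 from the BH atom = 10.
Since 10 = 4·2 + 2, the ring meets the 4n+2 criterion.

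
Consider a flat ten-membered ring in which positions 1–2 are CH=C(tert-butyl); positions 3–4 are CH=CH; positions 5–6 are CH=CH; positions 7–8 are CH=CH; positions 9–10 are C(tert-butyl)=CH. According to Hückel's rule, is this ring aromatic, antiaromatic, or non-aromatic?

All ring atoms are sp² and supply a p orbital to the ring (the double-bond atoms are sp², each contributing one p electron); the conjugation is uninterrupted.
Tallying contributions gives 5 × 2 = 10 from the 5 double-bond units.
Since 10 = 4·2 + 2, the ring meets the 4n+2 criterion.

Aromatic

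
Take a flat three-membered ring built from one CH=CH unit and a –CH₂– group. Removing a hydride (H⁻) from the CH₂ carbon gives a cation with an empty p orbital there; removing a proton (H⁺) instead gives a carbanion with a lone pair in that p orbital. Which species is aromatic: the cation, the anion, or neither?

The cation

In both ions every ring atom is sp² and contributes a p orbital, so both rings are fully conjugated.
Cation: 1 × 2 + 0 = 2 π electrons → 4(0)+2, aromatic.
Anion: 1 × 2 + 2 = 4 π electrons → 4(1), antiaromatic.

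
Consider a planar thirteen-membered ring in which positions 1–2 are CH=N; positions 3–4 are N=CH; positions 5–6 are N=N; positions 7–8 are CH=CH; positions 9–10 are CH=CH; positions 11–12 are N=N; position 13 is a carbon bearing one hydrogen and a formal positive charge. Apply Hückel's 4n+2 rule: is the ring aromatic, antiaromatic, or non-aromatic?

Every ring atom contributes a p orbital perpendicular to the ring (every atom in a ring double bond is sp² and brings one electron to the p orbital; the doubly-bonded nitrogens are pyridine-type — their lone pairs lie in the ring plane, leaving one electron in the p orbital; the carbocation has an empty p orbital), so the π system is cyclic and fully conjugated.
π-electron count: 6 × 2 = 12 from the double-bond units + 0 from the CH(+) atom = 12.
With 12 = 4·3 π electrons, Hückel's rule classifies the planar ring as antiaromatic.

Antiaromatic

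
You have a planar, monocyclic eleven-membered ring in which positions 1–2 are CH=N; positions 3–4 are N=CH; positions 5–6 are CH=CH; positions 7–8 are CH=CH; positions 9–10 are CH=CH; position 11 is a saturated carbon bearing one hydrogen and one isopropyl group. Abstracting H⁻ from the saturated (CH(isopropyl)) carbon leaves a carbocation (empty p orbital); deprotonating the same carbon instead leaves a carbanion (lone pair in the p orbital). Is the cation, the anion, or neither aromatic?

In either ion the ring is fully conjugated: every atom, including the new sp² carbon, supplies a p orbital.
Cation: 5 × 2 + 0 = 10 π electrons → 4(2)+2, aromatic.
Anion: 5 × 2 + 2 = 12 π electrons → 4(3), antiaromatic.

The cation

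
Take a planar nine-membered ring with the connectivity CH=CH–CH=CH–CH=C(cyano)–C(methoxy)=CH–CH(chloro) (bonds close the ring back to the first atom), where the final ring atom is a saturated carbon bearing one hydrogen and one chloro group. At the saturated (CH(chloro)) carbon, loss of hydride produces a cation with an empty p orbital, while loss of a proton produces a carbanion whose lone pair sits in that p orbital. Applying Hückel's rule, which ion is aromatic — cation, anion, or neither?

The anion

In either ion the ring is fully conjugated: every atom, including the new sp² carbon, supplies a p orbital.
Cation: 4 × 2 + 0 = 8 π electrons → 4(2), antiaromatic.
Anion: 4 × 2 + 2 = 10 π electrons → 4(2)+2, aromatic.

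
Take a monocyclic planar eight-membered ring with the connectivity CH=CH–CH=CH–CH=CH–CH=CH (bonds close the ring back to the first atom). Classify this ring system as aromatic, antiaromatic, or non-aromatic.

Antiaromatic

Check conjugation: the double-bond atoms are sp², each contributing one p electron — every position has a p orbital, so the cyclic π system is continuous.
π-electron count: 4 × 2 = 8 from the 4 double-bond units.
A 4n π count (8, n = 2) in a planar conjugated ring means antiaromatic.
(This ring is cyclooctatetraene.)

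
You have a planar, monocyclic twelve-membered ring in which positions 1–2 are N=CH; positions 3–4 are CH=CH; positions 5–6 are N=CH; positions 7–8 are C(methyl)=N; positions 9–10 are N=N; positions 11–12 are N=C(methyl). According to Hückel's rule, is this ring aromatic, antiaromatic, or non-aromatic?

Check conjugation: each doubly-bonded ring atom is sp² with one p-orbital electron; the doubly-bonded nitrogens are pyridine-type — their lone pairs lie in the ring plane, leaving one electron in the p orbital — every position has a p orbital, so the cyclic π system is continuous.
Counting π electrons: 6 × 2 = 12 from the 6 double-bond units.
12 = 4(3); a planar, fully conjugated 4n system is antiaromatic.

Antiaromatic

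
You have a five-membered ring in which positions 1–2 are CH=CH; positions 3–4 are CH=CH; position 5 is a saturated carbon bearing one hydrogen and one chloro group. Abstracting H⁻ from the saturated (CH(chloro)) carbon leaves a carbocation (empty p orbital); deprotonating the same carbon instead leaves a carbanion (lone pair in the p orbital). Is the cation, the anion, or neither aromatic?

In either ion the ring is fully conjugated: every atom, including the new sp² carbon, supplies a p orbital.
Cation: 2 × 2 + 0 = 4 π electrons → 4(1), antiaromatic.
Anion: 2 × 2 + 2 = 6 π electrons → 4(1)+2, aromatic.

The anion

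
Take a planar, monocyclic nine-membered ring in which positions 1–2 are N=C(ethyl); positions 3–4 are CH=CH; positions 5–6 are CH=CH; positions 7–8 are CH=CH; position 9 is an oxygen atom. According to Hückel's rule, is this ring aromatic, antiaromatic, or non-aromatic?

Check conjugation: the double-bond atoms are sp², each contributing one p electron; each sp² =N– keeps its lone pair in-plane and puts one electron into the π system; the oxygen donates one lone pair from its p orbital — every position has a p orbital, so the cyclic π system is continuous.
π-electron count: 4 × 2 = 8 from the double-bond units + 2 from the O atom = 10.
10 = 4(2) + 2, which satisfies Hückel's 4n+2 rule.

Aromatic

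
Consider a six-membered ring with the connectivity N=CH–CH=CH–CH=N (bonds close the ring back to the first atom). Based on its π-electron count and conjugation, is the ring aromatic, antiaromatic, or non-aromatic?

Aromatic

Check conjugation: each doubly-bonded ring atom is sp² with one p-orbital electron; each =N– nitrogen is pyridine-type (lone pair in the sp² plane, one electron in the p orbital) — every position has a p orbital, so the cyclic π system is continuous.
π-electron count: 3 × 2 = 6 from the 3 double-bond units.
6 = 4(1) + 2, which satisfies Hückel's 4n+2 rule.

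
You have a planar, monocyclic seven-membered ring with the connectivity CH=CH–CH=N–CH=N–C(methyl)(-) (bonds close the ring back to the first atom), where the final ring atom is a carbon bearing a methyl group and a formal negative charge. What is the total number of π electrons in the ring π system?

All ring atoms are sp² and supply a p orbital to the ring (each doubly-bonded ring atom is sp² with one p-orbital electron; each sp² =N– keeps its lone pair in-plane and puts one electron into the π system; the carbanion's lone pair occupies the p orbital); the conjugation is uninterrupted.
Adding the contributions, 3 × 2 = 6 from the double-bond units + 2 from the C(methyl)(-) atom = 8.

8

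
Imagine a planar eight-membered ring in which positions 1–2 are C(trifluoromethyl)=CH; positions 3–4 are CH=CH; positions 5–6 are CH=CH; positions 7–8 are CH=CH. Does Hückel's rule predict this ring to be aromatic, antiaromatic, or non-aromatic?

All ring atoms are sp² and supply a p orbital to the ring (every atom in a ring double bond is sp² and brings one electron to the p orbital); the conjugation is uninterrupted.
π-electron count: 4 × 2 = 8 from the 4 double-bond units.
A 4n π count (8, n = 2) in a planar conjugated ring means antiaromatic.

Antiaromatic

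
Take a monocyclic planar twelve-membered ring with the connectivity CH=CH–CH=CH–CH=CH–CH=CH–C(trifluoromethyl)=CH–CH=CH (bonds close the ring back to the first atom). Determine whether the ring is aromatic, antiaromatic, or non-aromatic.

Antiaromatic

All ring atoms are sp² and supply a p orbital to the ring (every atom in a ring double bond is sp² and brings one electron to the p orbital); the conjugation is uninterrupted.
Adding the contributions, 6 × 2 = 12 from the 6 double-bond units.
12 is a 4n count (n = 3), so the planar conjugated ring is antiaromatic.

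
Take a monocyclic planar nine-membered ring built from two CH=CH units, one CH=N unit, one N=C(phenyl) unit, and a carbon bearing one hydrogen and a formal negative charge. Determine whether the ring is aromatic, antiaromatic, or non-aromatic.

All ring atoms are sp² and supply a p orbital to the ring (every atom in a ring double bond is sp² and brings one electron to the p orbital; the doubly-bonded nitrogens are pyridine-type — their lone pairs lie in the ring plane, leaving one electron in the p orbital; the carbanion's lone pair occupies the p orbital); the conjugation is uninterrupted.
Counting π electrons: 4 × 2 = 8 from the double-bond units + 2 from the CH(-) atom = 10.
10 = 4(2) + 2, which satisfies Hückel's 4n+2 rule.

Aromatic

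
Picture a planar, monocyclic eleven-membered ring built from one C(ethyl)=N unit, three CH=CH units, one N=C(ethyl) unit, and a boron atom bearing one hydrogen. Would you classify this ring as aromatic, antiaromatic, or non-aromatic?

Aromatic

Every ring atom contributes a p orbital perpendicular to the ring (each doubly-bonded ring atom is sp² with one p-orbital electron; the doubly-bonded nitrogens are pyridine-type — their lone pairs lie in the ring plane, leaving one electron in the p orbital; the boron has an empty p orbital), so the π system is cyclic and fully conjugated.
Tallying contributions gives 5 × 2 = 10 from the double-bond units + 0 from the BH atom = 10.
With 10 π electrons (n = 2), the Hückel 4n+2 condition holds.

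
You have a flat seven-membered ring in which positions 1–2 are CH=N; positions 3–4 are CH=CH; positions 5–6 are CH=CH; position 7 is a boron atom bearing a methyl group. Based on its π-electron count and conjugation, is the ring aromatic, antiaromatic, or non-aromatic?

All ring atoms are sp² and supply a p orbital to the ring (every atom in a ring double bond is sp² and brings one electron to the p orbital; each sp² =N– keeps its lone pair in-plane and puts one electron into the π system; the boron has an empty p orbital); the conjugation is uninterrupted.
Adding the contributions, 3 × 2 = 6 from the double-bond units + 0 from the B(methyl) atom = 6.
Since 6 = 4·1 + 2, the ring meets the 4n+2 criterion.

Aromatic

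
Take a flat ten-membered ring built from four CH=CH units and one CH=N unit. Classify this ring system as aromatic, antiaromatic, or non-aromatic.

All ring atoms are sp² and supply a p orbital to the ring (every atom in a ring double bond is sp² and brings one electron to the p orbital; each sp² =N– keeps its lone pair in-plane and puts one electron into the π system); the conjugation is uninterrupted.
Tallying contributions gives 5 × 2 = 10 from the 5 double-bond units.
Since 10 = 4·2 + 2, the ring meets the 4n+2 criterion.

Aromatic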